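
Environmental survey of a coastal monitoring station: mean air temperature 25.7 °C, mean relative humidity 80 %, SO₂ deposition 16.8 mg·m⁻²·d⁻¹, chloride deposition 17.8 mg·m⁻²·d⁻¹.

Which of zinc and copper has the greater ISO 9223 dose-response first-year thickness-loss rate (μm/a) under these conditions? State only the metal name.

zinc: f(T) = -0.071·(T−10) [T>10 °C] = -1.1147
  Pd branch = 0.0129·Pd^0.44·e^(0.046·RH+f) = 0.5805 μm/a
  Sd branch = 0.0175·Sd^0.57·e^(0.008·RH+0.085·T) = 1.522 μm/a
  sum: 0.5805 + 1.522 → r_corr = 2.103 μm/a
copper: T>10 °C ⇒ hinge -0.080·(25.7−10) = -1.2560
  Pd branch = 0.0053·Pd^0.26·e^(0.059·RH+f) = 0.3526 μm/a
  Cl⁻ term: 0.01025·17.8^0.27·exp(0.036·80+0.049·25.7) = 1.4
  sum: 0.3526 + 1.4 → r_corr = 1.752 μm/a
Ordering by μm/a: zinc (2.1) > copper (1.75)

zinc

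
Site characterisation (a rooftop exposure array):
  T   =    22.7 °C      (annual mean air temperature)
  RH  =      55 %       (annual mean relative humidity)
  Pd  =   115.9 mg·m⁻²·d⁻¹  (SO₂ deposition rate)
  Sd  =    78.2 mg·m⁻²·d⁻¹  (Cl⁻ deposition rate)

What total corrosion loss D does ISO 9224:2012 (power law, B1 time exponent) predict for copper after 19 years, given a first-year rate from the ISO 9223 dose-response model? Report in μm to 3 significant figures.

D(19) = 6.43 μm

copper: temperature factor f = -0.080·(12.7) = -1.0160
  Pd branch = 0.0053·Pd^0.26·e^(0.059·RH+f) = 0.1694 μm/a
  Sd branch = 0.01025·Sd^0.27·e^(0.036·RH+0.049·T) = 0.7326 μm/a
  r_corr = 0.1694 + 0.7326 = 0.902 μm/a
Long-term exponent b (ISO 9224 Table 2, B1) = 0.667
  D(19) = 0.902 × 19^0.667 = 0.902 × 7.127 = 6.429 μm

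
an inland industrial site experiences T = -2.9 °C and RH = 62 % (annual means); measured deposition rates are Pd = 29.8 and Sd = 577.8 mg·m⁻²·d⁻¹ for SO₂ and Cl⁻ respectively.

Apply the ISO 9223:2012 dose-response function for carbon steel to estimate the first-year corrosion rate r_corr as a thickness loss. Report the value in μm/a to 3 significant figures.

r_corr = 41.4 μm/a

carbon steel: T≤10 °C ⇒ hinge +0.150·(-2.9−10) = -1.9350
  Pd branch = 1.77·Pd^0.52·e^(0.02·RH+f) = 5.161 μm/a
  Sd branch = 0.102·Sd^0.62·e^(0.033·RH+0.04·T) = 36.23 μm/a
  r_corr = 5.161 + 36.23 = 41.39 μm/a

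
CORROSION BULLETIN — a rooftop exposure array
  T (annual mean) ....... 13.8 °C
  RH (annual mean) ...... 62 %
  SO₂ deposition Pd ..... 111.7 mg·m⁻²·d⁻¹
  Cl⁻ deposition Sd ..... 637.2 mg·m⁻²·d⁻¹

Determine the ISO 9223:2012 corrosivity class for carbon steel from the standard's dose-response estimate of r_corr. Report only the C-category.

C5

carbon steel: T>10 °C ⇒ hinge -0.054·(13.8−10) = -0.2052
  SO₂ term: 1.77·111.7^0.52·exp(0.02·62-0.2052) = 57.86
  Sd branch = 0.102·Sd^0.62·e^(0.033·RH+0.04·T) = 75.08 μm/a
  r_corr = 57.86 + 75.08 = 132.9 μm/a
133 μm/a falls in (80, 200] for carbon steel → category C5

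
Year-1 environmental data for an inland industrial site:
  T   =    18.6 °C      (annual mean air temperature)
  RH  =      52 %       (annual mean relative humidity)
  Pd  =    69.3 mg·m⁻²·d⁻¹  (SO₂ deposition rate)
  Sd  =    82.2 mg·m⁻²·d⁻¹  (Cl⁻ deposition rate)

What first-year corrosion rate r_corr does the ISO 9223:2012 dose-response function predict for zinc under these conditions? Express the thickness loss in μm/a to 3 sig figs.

zinc: f(T) = -0.071·(T−10) [T>10 °C] = -0.6106
  sulphur-dioxide contribution → 0.4945 μm/a
  chloride contribution → 1.591 μm/a
  total first-year rate 2.086 μm/a

r_corr = 2.09 μm/a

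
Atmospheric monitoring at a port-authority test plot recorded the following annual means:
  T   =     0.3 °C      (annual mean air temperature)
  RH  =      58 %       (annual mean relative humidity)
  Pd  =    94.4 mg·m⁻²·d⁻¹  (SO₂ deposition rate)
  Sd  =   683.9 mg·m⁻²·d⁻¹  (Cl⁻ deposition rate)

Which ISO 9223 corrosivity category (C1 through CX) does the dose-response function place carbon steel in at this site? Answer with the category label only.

C4

carbon steel: temperature factor f = +0.150·(-9.7) = -1.4550
  Pd branch = 1.77·Pd^0.52·e^(0.02·RH+f) = 14.02 μm/a
  Cl⁻ term: 0.102·683.9^0.62·exp(0.033·58+0.04·0.3) = 40.06
  r_corr = 14.02 + 40.06 = 54.09 μm/a
ISO 9223 Table 2 (carbon steel): 50 < 54.1 ≤ 80 μm/a ⇒ C4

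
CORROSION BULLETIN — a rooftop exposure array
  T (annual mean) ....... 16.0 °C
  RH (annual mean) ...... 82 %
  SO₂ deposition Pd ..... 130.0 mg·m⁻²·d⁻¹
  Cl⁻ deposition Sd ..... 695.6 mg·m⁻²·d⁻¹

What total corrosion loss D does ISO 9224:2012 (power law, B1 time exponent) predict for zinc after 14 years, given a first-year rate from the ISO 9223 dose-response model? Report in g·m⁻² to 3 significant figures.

zinc: T>10 °C ⇒ hinge -0.071·(16.0−10) = -0.4260
  Pd branch = 0.0129·Pd^0.44·e^(0.046·RH+f) = 3.118 μm/a
  Cl⁻ term: 0.0175·695.6^0.57·exp(0.008·82+0.085·16.0) = 5.479
  sum: 3.118 + 5.479 → r_corr = 8.597 μm/a
ISO 9224: D(t) = r_corr · t^b with b = 0.813 (zinc, B1)
  D(14) = 8.597 × 14^0.813 = 8.597 × 8.547 = 73.48 μm
  Mass loss = 73.48 μm × 7.14 g/cm³ = 524.6 g·m⁻²

D(14) = 525 g·m⁻²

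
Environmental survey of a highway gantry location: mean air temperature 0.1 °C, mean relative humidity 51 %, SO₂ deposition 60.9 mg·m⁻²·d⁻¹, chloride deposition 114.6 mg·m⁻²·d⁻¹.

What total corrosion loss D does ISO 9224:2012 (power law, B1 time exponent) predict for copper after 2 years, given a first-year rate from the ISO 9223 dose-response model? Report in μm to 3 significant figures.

D(2) = 0.512 μm

copper: T≤10 °C ⇒ hinge +0.126·(0.1−10) = -1.2474
  sulphur-dioxide contribution → 0.08981 μm/a
  chloride contribution → 0.2324 μm/a
  ⇒ r_corr(copper) = 0.3222 μm/a
Long-term exponent b (ISO 9224 Table 2, B1) = 0.667
  D(2) = 0.3222 × 2^0.667 = 0.3222 × 1.588 = 0.5116 μm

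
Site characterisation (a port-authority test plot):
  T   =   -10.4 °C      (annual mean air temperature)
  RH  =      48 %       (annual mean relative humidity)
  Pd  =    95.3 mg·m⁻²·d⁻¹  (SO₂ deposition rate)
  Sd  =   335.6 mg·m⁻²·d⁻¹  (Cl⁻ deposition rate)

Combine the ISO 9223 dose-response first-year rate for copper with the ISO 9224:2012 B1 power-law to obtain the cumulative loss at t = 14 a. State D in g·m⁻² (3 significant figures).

D(14) = 9.85 g·m⁻²

copper: f(T) = +0.126·(T−10) [T≤10 °C] = -2.5704
  Pd branch = 0.0053·Pd^0.26·e^(0.059·RH+f) = 0.02251 μm/a
  Cl⁻ term: 0.01025·335.6^0.27·exp(0.036·48+0.049·-10.4) = 0.1667
  sum: 0.02251 + 0.1667 → r_corr = 0.1892 μm/a
Power-law: D(14) = r_corr · 14^0.667
  D(14) = 0.1892 × 14^0.667 = 0.1892 × 5.814 = 1.1 μm
  Mass loss = 1.1 μm × 8.96 g/cm³ = 9.855 g·m⁻²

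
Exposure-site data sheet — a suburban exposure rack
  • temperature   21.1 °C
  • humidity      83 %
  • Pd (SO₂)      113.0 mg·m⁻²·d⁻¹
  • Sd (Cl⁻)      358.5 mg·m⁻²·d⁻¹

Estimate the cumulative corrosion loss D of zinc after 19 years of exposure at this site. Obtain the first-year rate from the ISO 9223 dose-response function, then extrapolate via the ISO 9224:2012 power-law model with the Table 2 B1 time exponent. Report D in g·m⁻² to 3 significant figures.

zinc: f(T) = -0.071·(T−10) [T>10 °C] = -0.7881
  sulphur-dioxide contribution → 2.137 μm/a
  chloride contribution → 5.839 μm/a
  total first-year rate 7.977 μm/a
Long-term exponent b (ISO 9224 Table 2, B1) = 0.813
  D(19) = 7.977 × 19^0.813 = 7.977 × 10.96 = 87.39 μm
  Mass loss = 87.39 μm × 7.14 g/cm³ = 623.9 g·m⁻²

D(19) = 624 g·m⁻²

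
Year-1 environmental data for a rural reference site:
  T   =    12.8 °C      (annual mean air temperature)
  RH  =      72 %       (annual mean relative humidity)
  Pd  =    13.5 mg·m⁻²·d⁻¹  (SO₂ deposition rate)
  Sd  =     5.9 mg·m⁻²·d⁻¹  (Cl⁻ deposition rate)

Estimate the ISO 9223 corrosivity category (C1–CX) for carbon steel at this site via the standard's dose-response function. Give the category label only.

C3

carbon steel: f(T) = -0.054·(T−10) [T>10 °C] = -0.1512
  Pd branch = 1.77·Pd^0.52·e^(0.02·RH+f) = 24.86 μm/a
  Cl⁻ term: 0.102·5.9^0.62·exp(0.033·72+0.04·12.8) = 5.505
  r_corr = 24.86 + 5.505 = 30.36 μm/a
30.4 μm/a falls in (25, 50] for carbon steel → category C3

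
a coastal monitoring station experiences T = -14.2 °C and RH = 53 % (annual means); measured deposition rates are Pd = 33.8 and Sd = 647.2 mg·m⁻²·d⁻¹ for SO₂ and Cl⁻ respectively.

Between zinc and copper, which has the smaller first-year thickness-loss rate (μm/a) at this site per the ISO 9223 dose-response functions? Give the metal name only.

copper

zinc: temperature factor f = +0.038·(-24.2) = -0.9196
  SO₂ term: 0.0129·33.8^0.44·exp(0.046·53-0.9196) = 0.2772
  Cl⁻ term: 0.0175·647.2^0.57·exp(0.008·53+0.085·-14.2) = 0.3201
  r_corr = 0.2772 + 0.3201 = 0.5973 μm/a
copper: temperature factor f = +0.126·(-24.2) = -3.0492
  SO₂ term: 0.0053·33.8^0.26·exp(0.059·53-3.0492) = 0.01431
  Cl⁻ term: 0.01025·647.2^0.27·exp(0.036·53+0.049·-14.2) = 0.1978
  r_corr = 0.01431 + 0.1978 = 0.2121 μm/a
Ordering by μm/a: zinc (0.597) > copper (0.212)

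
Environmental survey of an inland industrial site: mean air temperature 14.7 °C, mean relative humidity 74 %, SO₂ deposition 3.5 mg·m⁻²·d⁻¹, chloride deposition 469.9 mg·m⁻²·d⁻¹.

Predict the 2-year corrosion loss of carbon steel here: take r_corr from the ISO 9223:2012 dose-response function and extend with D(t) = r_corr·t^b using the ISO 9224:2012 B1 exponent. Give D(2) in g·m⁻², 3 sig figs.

D(2) = 1.21e+03 g·m⁻²

carbon steel: f(T) = -0.054·(T−10) [T>10 °C] = -0.2538
  Pd branch = 1.77·Pd^0.52·e^(0.02·RH+f) = 11.57 μm/a
  Sd branch = 0.102·Sd^0.62·e^(0.033·RH+0.04·T) = 95.75 μm/a
  r_corr = 11.57 + 95.75 = 107.3 μm/a
Power-law: D(2) = r_corr · 2^0.523
  D(2) = 107.3 × 2^0.523 = 107.3 × 1.437 = 154.2 μm
  Mass loss = 154.2 μm × 7.85 g/cm³ = 1211 g·m⁻²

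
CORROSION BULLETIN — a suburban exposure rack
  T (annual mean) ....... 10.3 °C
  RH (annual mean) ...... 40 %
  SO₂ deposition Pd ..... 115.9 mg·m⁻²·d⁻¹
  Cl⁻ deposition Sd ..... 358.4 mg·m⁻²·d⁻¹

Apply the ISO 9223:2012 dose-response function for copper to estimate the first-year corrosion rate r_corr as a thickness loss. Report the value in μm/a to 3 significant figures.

r_corr = 0.539 μm/a

copper: f(T) = -0.080·(T−10) [T>10 °C] = -0.0240
  sulphur-dioxide contribution → 0.1886 μm/a
  chloride contribution → 0.3507 μm/a
  total first-year rate 0.5393 μm/a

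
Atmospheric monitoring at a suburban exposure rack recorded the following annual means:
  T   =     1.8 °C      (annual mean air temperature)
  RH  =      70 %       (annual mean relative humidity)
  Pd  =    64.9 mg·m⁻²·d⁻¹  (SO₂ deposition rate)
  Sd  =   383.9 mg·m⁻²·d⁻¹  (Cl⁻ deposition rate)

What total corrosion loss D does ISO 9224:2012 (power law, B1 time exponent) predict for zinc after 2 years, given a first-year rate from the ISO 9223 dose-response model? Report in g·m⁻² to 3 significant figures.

D(2) = 31.9 g·m⁻²

zinc: temperature factor f = +0.038·(-8.2) = -0.3116
  sulphur-dioxide contribution → 1.483 μm/a
  chloride contribution → 1.061 μm/a
  ⇒ r_corr(zinc) = 2.544 μm/a
Power-law: D(2) = r_corr · 2^0.813
  D(2) = 2.544 × 2^0.813 = 2.544 × 1.757 = 4.469 μm
  Mass loss = 4.469 μm × 7.14 g/cm³ = 31.91 g·m⁻²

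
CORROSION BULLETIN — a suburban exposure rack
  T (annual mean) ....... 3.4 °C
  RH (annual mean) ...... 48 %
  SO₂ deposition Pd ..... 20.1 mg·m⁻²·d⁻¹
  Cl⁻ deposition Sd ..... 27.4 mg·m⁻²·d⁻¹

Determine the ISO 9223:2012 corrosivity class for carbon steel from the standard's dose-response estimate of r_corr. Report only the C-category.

carbon steel: T≤10 °C ⇒ hinge +0.150·(3.4−10) = -0.9900
  Pd branch = 1.77·Pd^0.52·e^(0.02·RH+f) = 8.177 μm/a
  Sd branch = 0.102·Sd^0.62·e^(0.033·RH+0.04·T) = 4.436 μm/a
  r_corr = 8.177 + 4.436 = 12.61 μm/a
ISO 9223 Table 2 (carbon steel): 1.3 < 12.6 ≤ 25 μm/a ⇒ C2

C2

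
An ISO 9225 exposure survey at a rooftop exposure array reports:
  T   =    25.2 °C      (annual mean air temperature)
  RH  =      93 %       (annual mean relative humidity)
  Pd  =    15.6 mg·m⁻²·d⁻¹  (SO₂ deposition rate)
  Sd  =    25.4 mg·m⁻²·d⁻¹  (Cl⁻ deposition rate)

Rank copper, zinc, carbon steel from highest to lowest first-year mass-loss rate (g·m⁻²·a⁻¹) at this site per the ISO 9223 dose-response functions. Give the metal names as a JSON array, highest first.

copper: T>10 °C ⇒ hinge -0.080·(25.2−10) = -1.2160
  Pd branch = 0.0053·Pd^0.26·e^(0.059·RH+f) = 0.7751 μm/a
  Cl⁻ term: 0.01025·25.4^0.27·exp(0.036·93+0.049·25.2) = 2.401
  sum: 0.7751 + 2.401 → r_corr = 3.176 μm/a
  mass loss = 3.176 μm/a × 8.96 g/cm³ = 28.45 g·m⁻²·a⁻¹
zinc: f(T) = -0.071·(T−10) [T>10 °C] = -1.0792
  SO₂ term: 0.0129·15.6^0.44·exp(0.046·93-1.0792) = 1.059
  Sd branch = 0.0175·Sd^0.57·e^(0.008·RH+0.085·T) = 1.982 μm/a
  r_corr = 1.059 + 1.982 = 3.041 μm/a
  mass loss = 3.041 μm/a × 7.14 g/cm³ = 21.71 g·m⁻²·a⁻¹
carbon steel: f(T) = -0.054·(T−10) [T>10 °C] = -0.8208
  Pd branch = 1.77·Pd^0.52·e^(0.02·RH+f) = 20.88 μm/a
  Cl⁻ term: 0.102·25.4^0.62·exp(0.033·93+0.04·25.2) = 44.69
  r_corr = 20.88 + 44.69 = 65.57 μm/a
  mass loss = 65.57 μm/a × 7.85 g/cm³ = 514.7 g·m⁻²·a⁻¹
Ordering by g·m⁻²·a⁻¹: carbon steel (515) > copper (28.5) > zinc (21.7)

["carbon steel", "copper", "zinc"]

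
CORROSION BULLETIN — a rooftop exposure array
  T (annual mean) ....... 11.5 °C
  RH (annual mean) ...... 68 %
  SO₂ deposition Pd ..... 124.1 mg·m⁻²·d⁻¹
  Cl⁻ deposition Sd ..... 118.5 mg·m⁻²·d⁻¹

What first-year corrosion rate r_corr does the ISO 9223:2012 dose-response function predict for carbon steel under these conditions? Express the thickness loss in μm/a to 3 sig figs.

r_corr = 107 μm/a

carbon steel: f(T) = -0.054·(T−10) [T>10 °C] = -0.0810
  SO₂ term: 1.77·124.1^0.52·exp(0.02·68-0.0810) = 78.02
  Cl⁻ term: 0.102·118.5^0.62·exp(0.033·68+0.04·11.5) = 29.42
  sum: 78.02 + 29.42 → r_corr = 107.4 μm/a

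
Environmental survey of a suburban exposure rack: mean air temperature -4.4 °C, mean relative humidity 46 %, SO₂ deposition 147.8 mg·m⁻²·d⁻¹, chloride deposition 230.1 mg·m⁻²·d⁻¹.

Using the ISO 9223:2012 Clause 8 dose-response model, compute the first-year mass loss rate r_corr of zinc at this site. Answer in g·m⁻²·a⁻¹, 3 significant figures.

r_corr = 6.74 g·m⁻²·a⁻¹

zinc: T≤10 °C ⇒ hinge +0.038·(-4.4−10) = -0.5472
  SO₂ term: 0.0129·147.8^0.44·exp(0.046·46-0.5472) = 0.5579
  Sd branch = 0.0175·Sd^0.57·e^(0.008·RH+0.085·T) = 0.3861 μm/a
  r_corr = 0.5579 + 0.3861 = 0.944 μm/a
Convert to mass loss: 0.944 μm/a × 7.14 g/cm³ = 6.74 g·m⁻²·a⁻¹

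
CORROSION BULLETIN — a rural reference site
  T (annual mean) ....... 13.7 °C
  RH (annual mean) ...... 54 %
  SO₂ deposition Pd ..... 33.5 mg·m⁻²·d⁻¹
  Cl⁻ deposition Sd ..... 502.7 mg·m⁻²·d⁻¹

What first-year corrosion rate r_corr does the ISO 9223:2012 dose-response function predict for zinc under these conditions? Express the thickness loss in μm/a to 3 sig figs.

r_corr = 3.55 μm/a

zinc: f(T) = -0.071·(T−10) [T>10 °C] = -0.2627
  Pd branch = 0.0129·Pd^0.44·e^(0.046·RH+f) = 0.5576 μm/a
  Sd branch = 0.0175·Sd^0.57·e^(0.008·RH+0.085·T) = 2.993 μm/a
  r_corr = 0.5576 + 2.993 = 3.551 μm/a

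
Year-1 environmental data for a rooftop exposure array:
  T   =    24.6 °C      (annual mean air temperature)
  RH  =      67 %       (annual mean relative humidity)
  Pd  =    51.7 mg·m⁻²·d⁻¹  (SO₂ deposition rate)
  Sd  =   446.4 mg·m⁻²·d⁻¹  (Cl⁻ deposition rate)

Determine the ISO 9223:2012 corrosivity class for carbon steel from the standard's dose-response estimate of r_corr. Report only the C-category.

C5

carbon steel: T>10 °C ⇒ hinge -0.054·(24.6−10) = -0.7884
  Pd branch = 1.77·Pd^0.52·e^(0.02·RH+f) = 23.91 μm/a
  Cl⁻ term: 0.102·446.4^0.62·exp(0.033·67+0.04·24.6) = 109.4
  r_corr = 23.91 + 109.4 = 133.3 μm/a
Category bounds: 80…200 μm/a bracket r_corr ⇒ C5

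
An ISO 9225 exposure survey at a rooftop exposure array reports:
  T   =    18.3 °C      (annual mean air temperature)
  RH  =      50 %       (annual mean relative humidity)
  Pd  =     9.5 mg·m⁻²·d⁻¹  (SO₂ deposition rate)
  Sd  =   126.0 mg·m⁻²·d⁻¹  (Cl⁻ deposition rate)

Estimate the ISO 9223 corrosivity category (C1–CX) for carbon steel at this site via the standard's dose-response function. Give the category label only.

C3

carbon steel: temperature factor f = -0.054·(8.3) = -0.4482
  Pd branch = 1.77·Pd^0.52·e^(0.02·RH+f) = 9.909 μm/a
  Cl⁻ term: 0.102·126.0^0.62·exp(0.033·50+0.04·18.3) = 22.15
  sum: 9.909 + 22.15 → r_corr = 32.06 μm/a
Category bounds: 25…50 μm/a bracket r_corr ⇒ C3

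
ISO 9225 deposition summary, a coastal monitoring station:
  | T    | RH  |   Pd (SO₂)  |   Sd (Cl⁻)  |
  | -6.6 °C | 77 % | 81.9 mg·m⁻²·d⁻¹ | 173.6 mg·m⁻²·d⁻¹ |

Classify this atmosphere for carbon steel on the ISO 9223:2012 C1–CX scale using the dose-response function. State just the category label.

C3

carbon steel: temperature factor f = +0.150·(-16.6) = -2.4900
  sulphur-dioxide contribution → 6.766 μm/a
  chloride contribution → 24.32 μm/a
  total first-year rate 31.09 μm/a
31.1 μm/a falls in (25, 50] for carbon steel → category C3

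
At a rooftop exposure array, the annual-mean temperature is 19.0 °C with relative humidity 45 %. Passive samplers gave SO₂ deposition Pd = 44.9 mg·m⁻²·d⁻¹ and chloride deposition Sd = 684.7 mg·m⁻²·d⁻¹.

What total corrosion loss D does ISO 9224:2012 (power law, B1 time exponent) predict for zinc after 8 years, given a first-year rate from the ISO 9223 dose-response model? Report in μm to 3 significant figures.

D(8) = 29.8 μm

zinc: T>10 °C ⇒ hinge -0.071·(19.0−10) = -0.6390
  sulphur-dioxide contribution → 0.2878 μm/a
  chloride contribution → 5.212 μm/a
  total first-year rate 5.5 μm/a
Power-law: D(8) = r_corr · 8^0.813
  D(8) = 5.5 × 8^0.813 = 5.5 × 5.423 = 29.82 μm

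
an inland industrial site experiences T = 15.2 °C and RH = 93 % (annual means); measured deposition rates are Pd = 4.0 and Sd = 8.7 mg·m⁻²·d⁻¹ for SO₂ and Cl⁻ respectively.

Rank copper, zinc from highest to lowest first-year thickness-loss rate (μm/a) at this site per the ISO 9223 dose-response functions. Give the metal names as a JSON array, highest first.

["copper", "zinc"]

copper: temperature factor f = -0.080·(5.2) = -0.4160
  Pd branch = 0.0053·Pd^0.26·e^(0.059·RH+f) = 1.211 μm/a
  Sd branch = 0.01025·Sd^0.27·e^(0.036·RH+0.049·T) = 1.101 μm/a
  sum: 1.211 + 1.101 → r_corr = 2.312 μm/a
zinc: temperature factor f = -0.071·(5.2) = -0.3692
  Pd branch = 0.0129·Pd^0.44·e^(0.046·RH+f) = 1.183 μm/a
  Sd branch = 0.0175·Sd^0.57·e^(0.008·RH+0.085·T) = 0.46 μm/a
  r_corr = 1.183 + 0.46 = 1.643 μm/a
Ordering by μm/a: copper (2.31) > zinc (1.64)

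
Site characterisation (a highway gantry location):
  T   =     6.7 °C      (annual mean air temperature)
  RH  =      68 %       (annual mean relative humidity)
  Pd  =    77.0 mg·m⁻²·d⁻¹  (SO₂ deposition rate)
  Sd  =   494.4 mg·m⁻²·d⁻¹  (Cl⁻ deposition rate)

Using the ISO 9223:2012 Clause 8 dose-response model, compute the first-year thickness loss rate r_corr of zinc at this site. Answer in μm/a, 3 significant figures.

zinc: T≤10 °C ⇒ hinge +0.038·(6.7−10) = -0.1254
  sulphur-dioxide contribution → 1.757 μm/a
  chloride contribution → 1.829 μm/a
  ⇒ r_corr(zinc) = 3.586 μm/a

r_corr = 3.59 μm/a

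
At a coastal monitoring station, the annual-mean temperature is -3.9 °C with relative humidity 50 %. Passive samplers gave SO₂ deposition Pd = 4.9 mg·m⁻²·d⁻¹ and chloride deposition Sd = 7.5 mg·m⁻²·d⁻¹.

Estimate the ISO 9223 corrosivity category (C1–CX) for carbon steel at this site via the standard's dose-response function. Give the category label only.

carbon steel: T≤10 °C ⇒ hinge +0.150·(-3.9−10) = -2.0850
  Pd branch = 1.77·Pd^0.52·e^(0.02·RH+f) = 1.367 μm/a
  Cl⁻ term: 0.102·7.5^0.62·exp(0.033·50+0.04·-3.9) = 1.585
  r_corr = 1.367 + 1.585 = 2.951 μm/a
Category bounds: 1.3…25 μm/a bracket r_corr ⇒ C2

C2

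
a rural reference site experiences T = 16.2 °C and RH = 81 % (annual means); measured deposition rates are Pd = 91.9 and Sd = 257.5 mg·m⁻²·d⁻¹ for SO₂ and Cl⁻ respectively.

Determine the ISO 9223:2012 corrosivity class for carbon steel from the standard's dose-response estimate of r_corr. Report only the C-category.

C5

carbon steel: T>10 °C ⇒ hinge -0.054·(16.2−10) = -0.3348
  SO₂ term: 1.77·91.9^0.52·exp(0.02·81-0.3348) = 67.15
  Cl⁻ term: 0.102·257.5^0.62·exp(0.033·81+0.04·16.2) = 88.22
  sum: 67.15 + 88.22 → r_corr = 155.4 μm/a
Category bounds: 80…200 μm/a bracket r_corr ⇒ C5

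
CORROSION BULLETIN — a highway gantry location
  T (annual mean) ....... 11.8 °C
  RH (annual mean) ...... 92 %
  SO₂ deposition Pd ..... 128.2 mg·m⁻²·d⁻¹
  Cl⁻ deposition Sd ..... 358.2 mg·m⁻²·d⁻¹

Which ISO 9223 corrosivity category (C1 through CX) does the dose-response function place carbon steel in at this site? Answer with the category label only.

carbon steel: f(T) = -0.054·(T−10) [T>10 °C] = -0.0972
  SO₂ term: 1.77·128.2^0.52·exp(0.02·92-0.0972) = 126.2
  Cl⁻ term: 0.102·358.2^0.62·exp(0.033·92+0.04·11.8) = 130.5
  r_corr = 126.2 + 130.5 = 256.7 μm/a
257 μm/a falls in (200, 700] for carbon steel → category CX

CX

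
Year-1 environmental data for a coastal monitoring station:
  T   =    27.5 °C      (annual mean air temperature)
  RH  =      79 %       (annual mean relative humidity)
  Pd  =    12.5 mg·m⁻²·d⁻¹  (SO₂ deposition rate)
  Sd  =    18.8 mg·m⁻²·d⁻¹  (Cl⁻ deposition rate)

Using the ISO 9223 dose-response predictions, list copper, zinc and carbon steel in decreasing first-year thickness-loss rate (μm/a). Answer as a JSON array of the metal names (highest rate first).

["carbon steel", "zinc", "copper"]

copper: T>10 °C ⇒ hinge -0.080·(27.5−10) = -1.4000
  sulphur-dioxide contribution → 0.2665 μm/a
  chloride contribution → 1.497 μm/a
  ⇒ r_corr(copper) = 1.763 μm/a
zinc: temperature factor f = -0.071·(17.5) = -1.2425
  sulphur-dioxide contribution → 0.4284 μm/a
  chloride contribution → 1.815 μm/a
  ⇒ r_corr(zinc) = 2.244 μm/a
carbon steel: f(T) = -0.054·(T−10) [T>10 °C] = -0.9450
  sulphur-dioxide contribution → 12.42 μm/a
  chloride contribution → 25.62 μm/a
  ⇒ r_corr(carbon steel) = 38.04 μm/a
Ordering by μm/a: carbon steel (38) > zinc (2.24) > copper (1.76)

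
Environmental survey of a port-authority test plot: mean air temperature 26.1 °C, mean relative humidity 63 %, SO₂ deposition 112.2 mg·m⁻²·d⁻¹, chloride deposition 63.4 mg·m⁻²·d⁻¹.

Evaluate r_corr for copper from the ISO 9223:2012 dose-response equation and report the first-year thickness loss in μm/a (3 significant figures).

copper: T>10 °C ⇒ hinge -0.080·(26.1−10) = -1.2880
  SO₂ term: 0.0053·112.2^0.26·exp(0.059·63-1.2880) = 0.2052
  Sd branch = 0.01025·Sd^0.27·e^(0.036·RH+0.049·T) = 1.091 μm/a
  sum: 0.2052 + 1.091 → r_corr = 1.296 μm/a

r_corr = 1.30 μm/a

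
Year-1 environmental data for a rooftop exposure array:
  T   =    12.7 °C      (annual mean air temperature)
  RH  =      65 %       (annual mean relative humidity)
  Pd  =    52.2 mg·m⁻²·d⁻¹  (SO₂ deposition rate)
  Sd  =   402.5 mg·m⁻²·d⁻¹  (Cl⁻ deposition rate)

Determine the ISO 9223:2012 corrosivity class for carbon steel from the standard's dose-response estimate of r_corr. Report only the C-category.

C5

carbon steel: temperature factor f = -0.054·(2.7) = -0.1458
  SO₂ term: 1.77·52.2^0.52·exp(0.02·65-0.1458) = 43.9
  Sd branch = 0.102·Sd^0.62·e^(0.033·RH+0.04·T) = 59.67 μm/a
  sum: 43.9 + 59.67 → r_corr = 103.6 μm/a
104 μm/a falls in (80, 200] for carbon steel → category C5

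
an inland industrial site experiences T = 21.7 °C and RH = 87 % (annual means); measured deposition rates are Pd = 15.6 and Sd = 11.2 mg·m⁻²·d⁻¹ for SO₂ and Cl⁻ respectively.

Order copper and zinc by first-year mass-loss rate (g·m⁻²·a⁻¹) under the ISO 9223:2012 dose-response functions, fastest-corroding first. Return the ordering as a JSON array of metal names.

["copper", "zinc"]

copper: T>10 °C ⇒ hinge -0.080·(21.7−10) = -0.9360
  sulphur-dioxide contribution → 0.7198 μm/a
  chloride contribution → 1.306 μm/a
  ⇒ r_corr(copper) = 2.026 μm/a
  mass loss = 2.026 μm/a × 8.96 g/cm³ = 18.15 g·m⁻²·a⁻¹
zinc: temperature factor f = -0.071·(11.7) = -0.8307
  sulphur-dioxide contribution → 1.03 μm/a
  chloride contribution → 0.8799 μm/a
  total first-year rate 1.91 μm/a
  mass loss = 1.91 μm/a × 7.14 g/cm³ = 13.64 g·m⁻²·a⁻¹
Ordering by g·m⁻²·a⁻¹: copper (18.2) > zinc (13.6)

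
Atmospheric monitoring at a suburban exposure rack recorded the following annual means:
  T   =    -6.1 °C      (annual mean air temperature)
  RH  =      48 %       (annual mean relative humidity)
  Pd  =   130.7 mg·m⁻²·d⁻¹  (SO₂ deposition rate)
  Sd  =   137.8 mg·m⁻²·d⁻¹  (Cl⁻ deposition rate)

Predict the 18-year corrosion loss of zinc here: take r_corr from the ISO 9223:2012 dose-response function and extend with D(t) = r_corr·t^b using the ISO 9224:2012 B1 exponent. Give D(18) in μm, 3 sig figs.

zinc: T≤10 °C ⇒ hinge +0.038·(-6.1−10) = -0.6118
  sulphur-dioxide contribution → 0.5432 μm/a
  chloride contribution → 0.2535 μm/a
  ⇒ r_corr(zinc) = 0.7967 μm/a
ISO 9224: D(t) = r_corr · t^b with b = 0.813 (zinc, B1)
  D(18) = 0.7967 × 18^0.813 = 0.7967 × 10.48 = 8.353 μm

D(18) = 8.35 μm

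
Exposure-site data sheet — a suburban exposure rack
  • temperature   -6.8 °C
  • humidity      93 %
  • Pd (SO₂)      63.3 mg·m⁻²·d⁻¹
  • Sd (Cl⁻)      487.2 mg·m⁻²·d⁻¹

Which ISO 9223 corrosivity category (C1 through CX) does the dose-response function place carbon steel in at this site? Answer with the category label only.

carbon steel: T≤10 °C ⇒ hinge +0.150·(-6.8−10) = -2.5200
  Pd branch = 1.77·Pd^0.52·e^(0.02·RH+f) = 7.908 μm/a
  Sd branch = 0.102·Sd^0.62·e^(0.033·RH+0.04·T) = 77.57 μm/a
  sum: 7.908 + 77.57 → r_corr = 85.48 μm/a
85.5 μm/a falls in (80, 200] for carbon steel → category C5

C5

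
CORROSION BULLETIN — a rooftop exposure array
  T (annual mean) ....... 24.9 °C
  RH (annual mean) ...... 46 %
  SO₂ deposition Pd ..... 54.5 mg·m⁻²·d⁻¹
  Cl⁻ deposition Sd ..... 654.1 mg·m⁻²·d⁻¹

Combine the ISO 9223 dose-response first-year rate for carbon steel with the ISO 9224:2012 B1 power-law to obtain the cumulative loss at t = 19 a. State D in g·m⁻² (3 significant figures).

D(19) = 3.15e+03 g·m⁻²

carbon steel: f(T) = -0.054·(T−10) [T>10 °C] = -0.8046
  sulphur-dioxide contribution → 15.89 μm/a
  chloride contribution → 70.16 μm/a
  total first-year rate 86.05 μm/a
Power-law: D(19) = r_corr · 19^0.523
  D(19) = 86.05 × 19^0.523 = 86.05 × 4.664 = 401.4 μm
  Mass loss = 401.4 μm × 7.85 g/cm³ = 3151 g·m⁻²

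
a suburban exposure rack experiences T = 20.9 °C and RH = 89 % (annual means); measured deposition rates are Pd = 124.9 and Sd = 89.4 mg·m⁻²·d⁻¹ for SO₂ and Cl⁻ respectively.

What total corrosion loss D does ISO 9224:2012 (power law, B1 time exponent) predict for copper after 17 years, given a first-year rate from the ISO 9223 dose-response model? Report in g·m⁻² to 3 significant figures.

D(17) = 228 g·m⁻²

copper: T>10 °C ⇒ hinge -0.080·(20.9−10) = -0.8720
  Pd branch = 0.0053·Pd^0.26·e^(0.059·RH+f) = 1.483 μm/a
  Cl⁻ term: 0.01025·89.4^0.27·exp(0.036·89+0.049·20.9) = 2.365
  sum: 1.483 + 2.365 → r_corr = 3.848 μm/a
Long-term exponent b (ISO 9224 Table 2, B1) = 0.667
  D(17) = 3.848 × 17^0.667 = 3.848 × 6.618 = 25.47 μm
  Mass loss = 25.47 μm × 8.96 g/cm³ = 228.2 g·m⁻²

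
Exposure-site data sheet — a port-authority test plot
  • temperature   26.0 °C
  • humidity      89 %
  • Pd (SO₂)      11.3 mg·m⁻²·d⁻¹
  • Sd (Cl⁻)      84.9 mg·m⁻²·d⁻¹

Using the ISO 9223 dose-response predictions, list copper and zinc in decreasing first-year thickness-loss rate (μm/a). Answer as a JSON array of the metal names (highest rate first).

["zinc", "copper"]

copper: T>10 °C ⇒ hinge -0.080·(26.0−10) = -1.2800
  SO₂ term: 0.0053·11.3^0.26·exp(0.059·89-1.2800) = 0.528
  Cl⁻ term: 0.01025·84.9^0.27·exp(0.036·89+0.049·26.0) = 2.994
  r_corr = 0.528 + 2.994 = 3.522 μm/a
zinc: T>10 °C ⇒ hinge -0.071·(26.0−10) = -1.1360
  SO₂ term: 0.0129·11.3^0.44·exp(0.046·89-1.1360) = 0.7221
  Sd branch = 0.0175·Sd^0.57·e^(0.008·RH+0.085·T) = 4.088 μm/a
  sum: 0.7221 + 4.088 → r_corr = 4.81 μm/a
Ordering by μm/a: zinc (4.81) > copper (3.52)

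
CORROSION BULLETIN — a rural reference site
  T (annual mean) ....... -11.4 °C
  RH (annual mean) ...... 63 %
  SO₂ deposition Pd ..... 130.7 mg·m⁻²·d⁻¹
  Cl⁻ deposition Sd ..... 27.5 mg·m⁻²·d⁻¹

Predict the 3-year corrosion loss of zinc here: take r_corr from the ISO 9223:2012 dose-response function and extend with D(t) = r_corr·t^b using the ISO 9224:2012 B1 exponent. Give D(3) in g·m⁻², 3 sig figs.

zinc: temperature factor f = +0.038·(-21.4) = -0.8132
  SO₂ term: 0.0129·130.7^0.44·exp(0.046·63-0.8132) = 0.8855
  Sd branch = 0.0175·Sd^0.57·e^(0.008·RH+0.085·T) = 0.0727 μm/a
  sum: 0.8855 + 0.0727 → r_corr = 0.9582 μm/a
Power-law: D(3) = r_corr · 3^0.813
  D(3) = 0.9582 × 3^0.813 = 0.9582 × 2.443 = 2.341 μm
  Mass loss = 2.341 μm × 7.14 g/cm³ = 16.71 g·m⁻²

D(3) = 16.7 g·m⁻²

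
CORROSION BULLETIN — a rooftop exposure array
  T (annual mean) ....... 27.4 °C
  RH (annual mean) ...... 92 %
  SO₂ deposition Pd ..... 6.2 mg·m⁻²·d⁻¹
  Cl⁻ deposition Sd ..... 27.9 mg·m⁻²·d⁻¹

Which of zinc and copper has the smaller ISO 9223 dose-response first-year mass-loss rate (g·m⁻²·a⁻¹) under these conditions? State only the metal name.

zinc

zinc: f(T) = -0.071·(T−10) [T>10 °C] = -1.2354
  sulphur-dioxide contribution → 0.5763 μm/a
  chloride contribution → 2.501 μm/a
  total first-year rate 3.077 μm/a
  mass loss = 3.077 μm/a × 7.14 g/cm³ = 21.97 g·m⁻²·a⁻¹
copper: f(T) = -0.080·(T−10) [T>10 °C] = -1.3920
  sulphur-dioxide contribution → 0.4821 μm/a
  chloride contribution → 2.645 μm/a
  ⇒ r_corr(copper) = 3.128 μm/a
  mass loss = 3.128 μm/a × 8.96 g/cm³ = 28.02 g·m⁻²·a⁻¹
Ordering by g·m⁻²·a⁻¹: copper (28) > zinc (22)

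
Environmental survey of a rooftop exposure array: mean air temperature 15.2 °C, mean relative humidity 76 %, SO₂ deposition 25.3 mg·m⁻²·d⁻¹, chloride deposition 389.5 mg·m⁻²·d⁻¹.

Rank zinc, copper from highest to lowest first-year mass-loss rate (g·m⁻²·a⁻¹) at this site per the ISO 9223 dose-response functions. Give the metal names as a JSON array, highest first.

zinc: temperature factor f = -0.071·(5.2) = -0.3692
  Pd branch = 0.0129·Pd^0.44·e^(0.046·RH+f) = 1.219 μm/a
  Sd branch = 0.0175·Sd^0.57·e^(0.008·RH+0.085·T) = 3.506 μm/a
  sum: 1.219 + 3.506 → r_corr = 4.725 μm/a
  mass loss = 4.725 μm/a × 7.14 g/cm³ = 33.73 g·m⁻²·a⁻¹
copper: T>10 °C ⇒ hinge -0.080·(15.2−10) = -0.4160
  SO₂ term: 0.0053·25.3^0.26·exp(0.059·76-0.4160) = 0.7175
  Sd branch = 0.01025·Sd^0.27·e^(0.036·RH+0.049·T) = 1.667 μm/a
  sum: 0.7175 + 1.667 → r_corr = 2.384 μm/a
  mass loss = 2.384 μm/a × 8.96 g/cm³ = 21.36 g·m⁻²·a⁻¹
Ordering by g·m⁻²·a⁻¹: zinc (33.7) > copper (21.4)

["zinc", "copper"]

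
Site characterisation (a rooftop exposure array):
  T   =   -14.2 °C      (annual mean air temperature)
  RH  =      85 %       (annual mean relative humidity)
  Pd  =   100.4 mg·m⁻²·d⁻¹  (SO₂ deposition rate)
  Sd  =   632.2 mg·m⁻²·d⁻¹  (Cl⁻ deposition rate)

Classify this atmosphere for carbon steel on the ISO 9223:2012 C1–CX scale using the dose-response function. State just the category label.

carbon steel: T≤10 °C ⇒ hinge +0.150·(-14.2−10) = -3.6300
  sulphur-dioxide contribution → 2.823 μm/a
  chloride contribution → 52.08 μm/a
  ⇒ r_corr(carbon steel) = 54.9 μm/a
54.9 μm/a falls in (50, 80] for carbon steel → category C4

C4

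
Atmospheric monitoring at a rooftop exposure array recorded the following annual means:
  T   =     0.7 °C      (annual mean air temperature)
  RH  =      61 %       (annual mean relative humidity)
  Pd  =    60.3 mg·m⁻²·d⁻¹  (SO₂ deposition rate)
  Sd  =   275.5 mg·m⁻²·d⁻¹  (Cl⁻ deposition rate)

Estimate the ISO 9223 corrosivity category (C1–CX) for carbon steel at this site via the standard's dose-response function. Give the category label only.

carbon steel: f(T) = +0.150·(T−10) [T≤10 °C] = -1.3950
  Pd branch = 1.77·Pd^0.52·e^(0.02·RH+f) = 12.52 μm/a
  Cl⁻ term: 0.102·275.5^0.62·exp(0.033·61+0.04·0.7) = 25.58
  sum: 12.52 + 25.58 → r_corr = 38.1 μm/a
ISO 9223 Table 2 (carbon steel): 25 < 38.1 ≤ 50 μm/a ⇒ C3

C3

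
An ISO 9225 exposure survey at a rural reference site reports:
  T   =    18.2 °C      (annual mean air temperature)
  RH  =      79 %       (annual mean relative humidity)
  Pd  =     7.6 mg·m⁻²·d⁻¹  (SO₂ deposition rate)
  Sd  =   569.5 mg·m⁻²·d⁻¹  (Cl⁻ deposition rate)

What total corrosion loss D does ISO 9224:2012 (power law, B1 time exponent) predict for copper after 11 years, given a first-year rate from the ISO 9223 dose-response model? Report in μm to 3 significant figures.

D(11) = 14.2 μm

copper: T>10 °C ⇒ hinge -0.080·(18.2−10) = -0.6560
  SO₂ term: 0.0053·7.6^0.26·exp(0.059·79-0.6560) = 0.4928
  Cl⁻ term: 0.01025·569.5^0.27·exp(0.036·79+0.049·18.2) = 2.383
  r_corr = 0.4928 + 2.383 = 2.876 μm/a
Power-law: D(11) = r_corr · 11^0.667
  D(11) = 2.876 × 11^0.667 = 2.876 × 4.95 = 14.24 μm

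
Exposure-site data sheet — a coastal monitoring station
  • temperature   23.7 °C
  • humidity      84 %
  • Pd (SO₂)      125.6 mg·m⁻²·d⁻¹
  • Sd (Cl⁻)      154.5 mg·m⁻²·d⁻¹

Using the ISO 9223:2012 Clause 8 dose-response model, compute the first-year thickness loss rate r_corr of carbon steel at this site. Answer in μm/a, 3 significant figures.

carbon steel: T>10 °C ⇒ hinge -0.054·(23.7−10) = -0.7398
  Pd branch = 1.77·Pd^0.52·e^(0.02·RH+f) = 55.95 μm/a
  Cl⁻ term: 0.102·154.5^0.62·exp(0.033·84+0.04·23.7) = 95.79
  sum: 55.95 + 95.79 → r_corr = 151.7 μm/a

r_corr = 152 μm/a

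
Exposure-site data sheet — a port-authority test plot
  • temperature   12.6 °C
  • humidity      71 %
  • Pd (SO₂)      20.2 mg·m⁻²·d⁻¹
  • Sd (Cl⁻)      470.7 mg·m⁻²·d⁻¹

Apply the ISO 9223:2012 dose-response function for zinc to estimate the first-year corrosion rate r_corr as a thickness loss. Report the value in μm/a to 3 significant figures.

r_corr = 4.06 μm/a

zinc: T>10 °C ⇒ hinge -0.071·(12.6−10) = -0.1846
  SO₂ term: 0.0129·20.2^0.44·exp(0.046·71-0.1846) = 1.055
  Sd branch = 0.0175·Sd^0.57·e^(0.008·RH+0.085·T) = 3.008 μm/a
  r_corr = 1.055 + 3.008 = 4.063 μm/a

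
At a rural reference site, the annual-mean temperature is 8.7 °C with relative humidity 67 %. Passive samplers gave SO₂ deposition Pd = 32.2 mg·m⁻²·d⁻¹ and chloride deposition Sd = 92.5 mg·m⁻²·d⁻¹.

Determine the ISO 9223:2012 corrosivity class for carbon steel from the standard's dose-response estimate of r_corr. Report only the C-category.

C4

carbon steel: temperature factor f = +0.150·(-1.3) = -0.1950
  SO₂ term: 1.77·32.2^0.52·exp(0.02·67-0.1950) = 33.83
  Cl⁻ term: 0.102·92.5^0.62·exp(0.033·67+0.04·8.7) = 21.83
  r_corr = 33.83 + 21.83 = 55.66 μm/a
55.7 μm/a falls in (50, 80] for carbon steel → category C4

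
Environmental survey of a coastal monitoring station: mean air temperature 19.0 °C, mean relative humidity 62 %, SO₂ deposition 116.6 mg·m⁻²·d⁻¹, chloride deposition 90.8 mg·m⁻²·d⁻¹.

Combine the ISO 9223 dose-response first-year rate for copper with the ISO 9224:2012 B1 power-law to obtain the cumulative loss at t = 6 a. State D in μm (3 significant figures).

D(6) = 3.84 μm

copper: temperature factor f = -0.080·(9.0) = -0.7200
  Pd branch = 0.0053·Pd^0.26·e^(0.059·RH+f) = 0.3448 μm/a
  Sd branch = 0.01025·Sd^0.27·e^(0.036·RH+0.049·T) = 0.8186 μm/a
  r_corr = 0.3448 + 0.8186 = 1.163 μm/a
ISO 9224: D(t) = r_corr · t^b with b = 0.667 (copper, B1)
  D(6) = 1.163 × 6^0.667 = 1.163 × 3.304 = 3.844 μm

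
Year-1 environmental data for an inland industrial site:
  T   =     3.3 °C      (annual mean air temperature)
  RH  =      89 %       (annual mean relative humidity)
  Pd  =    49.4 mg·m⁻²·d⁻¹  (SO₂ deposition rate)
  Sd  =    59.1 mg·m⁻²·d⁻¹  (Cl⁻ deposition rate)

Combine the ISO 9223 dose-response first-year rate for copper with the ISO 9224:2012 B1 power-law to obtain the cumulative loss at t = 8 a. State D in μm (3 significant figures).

D(8) = 8.37 μm

copper: f(T) = +0.126·(T−10) [T≤10 °C] = -0.8442
  sulphur-dioxide contribution → 1.198 μm/a
  chloride contribution → 0.8928 μm/a
  ⇒ r_corr(copper) = 2.091 μm/a
ISO 9224: D(t) = r_corr · t^b with b = 0.667 (copper, B1)
  D(8) = 2.091 × 8^0.667 = 2.091 × 4.003 = 8.369 μm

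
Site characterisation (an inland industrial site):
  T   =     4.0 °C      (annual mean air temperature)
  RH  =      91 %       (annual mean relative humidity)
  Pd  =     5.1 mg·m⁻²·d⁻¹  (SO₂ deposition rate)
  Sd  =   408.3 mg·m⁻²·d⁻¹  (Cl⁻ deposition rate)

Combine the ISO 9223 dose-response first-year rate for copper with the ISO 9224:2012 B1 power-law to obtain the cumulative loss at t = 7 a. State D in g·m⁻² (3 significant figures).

copper: temperature factor f = +0.126·(-6.0) = -0.7560
  Pd branch = 0.0053·Pd^0.26·e^(0.059·RH+f) = 0.8159 μm/a
  Cl⁻ term: 0.01025·408.3^0.27·exp(0.036·91+0.049·4.0) = 1.673
  sum: 0.8159 + 1.673 → r_corr = 2.489 μm/a
Long-term exponent b (ISO 9224 Table 2, B1) = 0.667
  D(7) = 2.489 × 7^0.667 = 2.489 × 3.662 = 9.114 μm
  Mass loss = 9.114 μm × 8.96 g/cm³ = 81.67 g·m⁻²

D(7) = 81.7 g·m⁻²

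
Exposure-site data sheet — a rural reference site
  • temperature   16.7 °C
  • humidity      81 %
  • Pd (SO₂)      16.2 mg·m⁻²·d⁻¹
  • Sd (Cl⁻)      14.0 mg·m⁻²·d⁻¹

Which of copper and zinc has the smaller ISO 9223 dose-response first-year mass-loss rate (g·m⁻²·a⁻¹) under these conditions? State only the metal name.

copper: temperature factor f = -0.080·(6.7) = -0.5360
  sulphur-dioxide contribution → 0.7611 μm/a
  chloride contribution → 0.8749 μm/a
  total first-year rate 1.636 μm/a
  mass loss = 1.636 μm/a × 8.96 g/cm³ = 14.66 g·m⁻²·a⁻¹
zinc: temperature factor f = -0.071·(6.7) = -0.4757
  sulphur-dioxide contribution → 1.133 μm/a
  chloride contribution → 0.6226 μm/a
  ⇒ r_corr(zinc) = 1.756 μm/a
  mass loss = 1.756 μm/a × 7.14 g/cm³ = 12.54 g·m⁻²·a⁻¹
Ordering by g·m⁻²·a⁻¹: copper (14.7) > zinc (12.5)

zinc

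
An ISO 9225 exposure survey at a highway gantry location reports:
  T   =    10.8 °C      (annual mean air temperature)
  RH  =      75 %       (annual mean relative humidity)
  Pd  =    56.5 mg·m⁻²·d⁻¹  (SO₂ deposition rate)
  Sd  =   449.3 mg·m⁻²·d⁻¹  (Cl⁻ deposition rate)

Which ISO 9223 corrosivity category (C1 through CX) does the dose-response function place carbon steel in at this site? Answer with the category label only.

carbon steel: T>10 °C ⇒ hinge -0.054·(10.8−10) = -0.0432
  SO₂ term: 1.77·56.5^0.52·exp(0.02·75-0.0432) = 61.9
  Cl⁻ term: 0.102·449.3^0.62·exp(0.033·75+0.04·10.8) = 82.35
  r_corr = 61.9 + 82.35 = 144.3 μm/a
Category bounds: 80…200 μm/a bracket r_corr ⇒ C5

C5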